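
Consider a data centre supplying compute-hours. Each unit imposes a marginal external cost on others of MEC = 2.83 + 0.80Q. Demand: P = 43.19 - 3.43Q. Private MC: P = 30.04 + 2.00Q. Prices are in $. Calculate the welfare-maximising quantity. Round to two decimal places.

Q* = 1.66

Social marginal cost = private MC + MEC = 32.87 + 2.80Q.
Set SMC = demand: 32.87 + 2.80Q = 43.19 - 3.43Q → Q* = 1.6565.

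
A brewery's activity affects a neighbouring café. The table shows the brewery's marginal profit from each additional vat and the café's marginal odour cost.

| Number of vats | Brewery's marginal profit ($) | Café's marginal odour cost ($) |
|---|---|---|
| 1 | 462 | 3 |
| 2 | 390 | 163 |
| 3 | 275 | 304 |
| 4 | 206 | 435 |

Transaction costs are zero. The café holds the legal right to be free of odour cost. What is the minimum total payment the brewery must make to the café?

Efficient level: marginal profit ≥ marginal odour cost through level 2, so k* = 2.
With the café holding the right, the brewery must at least compensate total damage at k*: 3 + 163 = 166.

$166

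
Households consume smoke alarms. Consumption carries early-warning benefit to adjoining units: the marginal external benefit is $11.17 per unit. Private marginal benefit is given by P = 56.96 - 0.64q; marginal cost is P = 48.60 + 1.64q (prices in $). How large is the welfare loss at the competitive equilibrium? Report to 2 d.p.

Market equilibrium (private): 48.60 + 1.64q = 56.96 - 0.64q → q_m = 3.6667.
Social marginal benefit = demand + MEB = 68.13 - 0.64q.
Set SMB = MC: 68.13 - 0.64q = 48.60 + 1.64q → q* = 8.5658.
The loss is the area between SMB and MC from q* to q_m; with linear curves that's a triangle of height MEB(q_m).
DWL = ½ × 4.8991 × 11.1700 = 27.3615.

DWL = $27.36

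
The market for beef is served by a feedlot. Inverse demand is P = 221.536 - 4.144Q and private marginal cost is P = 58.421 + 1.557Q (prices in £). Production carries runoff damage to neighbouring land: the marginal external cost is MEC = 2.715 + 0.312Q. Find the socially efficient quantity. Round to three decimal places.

Q* = 26.676

Social marginal cost = private MC + MEC = 61.136 + 1.869Q.
Set SMC = demand: 61.136 + 1.869Q = 221.536 - 4.144Q → Q* = 26.6755.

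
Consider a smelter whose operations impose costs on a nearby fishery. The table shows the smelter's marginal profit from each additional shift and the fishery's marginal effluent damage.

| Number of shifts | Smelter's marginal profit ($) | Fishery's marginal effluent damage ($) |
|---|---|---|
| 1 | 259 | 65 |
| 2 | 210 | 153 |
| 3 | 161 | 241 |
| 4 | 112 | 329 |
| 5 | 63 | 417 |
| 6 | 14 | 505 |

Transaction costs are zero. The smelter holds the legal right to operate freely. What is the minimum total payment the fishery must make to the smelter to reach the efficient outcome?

$350

Left alone the smelter would choose level 6 (marginal profit stays positive).
Efficient level: k* = 2 (marginal profit ≥ marginal effluent damage through 2).
The fishery must at least cover the smelter's forgone profit from cutting 6→2: 161 + 112 + 63 + 14 = 350.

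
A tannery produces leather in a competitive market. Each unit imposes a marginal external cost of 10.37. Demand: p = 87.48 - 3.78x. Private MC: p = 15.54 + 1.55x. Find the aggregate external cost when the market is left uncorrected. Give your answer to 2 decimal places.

139.97

Market equilibrium (private): 15.54 + 1.55x = 87.48 - 3.78x → x_m = 13.4972.
Total external cost = MEC × x_m = 10.37 × 13.4972 = 139.9660.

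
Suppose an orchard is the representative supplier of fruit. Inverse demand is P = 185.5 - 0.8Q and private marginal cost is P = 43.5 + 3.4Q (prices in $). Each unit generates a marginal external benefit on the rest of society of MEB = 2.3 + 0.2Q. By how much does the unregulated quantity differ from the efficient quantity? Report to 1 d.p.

2.3 units

Market equilibrium (private): 43.5 + 3.4Q = 185.5 - 0.8Q → Q_m = 33.8095.
Social marginal cost = private MC − MEB = 41.2 + 3.2Q.
Set SMC = demand: 41.2 + 3.2Q = 185.5 - 0.8Q → Q* = 36.0750.
Gap = |33.8095 − 36.0750| = 2.2655.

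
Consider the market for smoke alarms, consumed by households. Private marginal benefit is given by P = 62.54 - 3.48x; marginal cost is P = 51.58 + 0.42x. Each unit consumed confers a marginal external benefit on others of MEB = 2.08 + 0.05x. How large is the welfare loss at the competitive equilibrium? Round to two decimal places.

DWL = 0.64

Market equilibrium (private): 51.58 + 0.42x = 62.54 - 3.48x → x_m = 2.8103.
Social marginal benefit = demand + MEB = 64.62 - 3.43x.
Set SMB = MC: 64.62 - 3.43x = 51.58 + 0.42x → x* = 3.3870.
Height of the DWL triangle at x_m is SMB(x_m) − MC(x_m) = MEB(x_m) = 2.2205.
DWL = ½ × 0.5767 × 2.2205 = 0.6403.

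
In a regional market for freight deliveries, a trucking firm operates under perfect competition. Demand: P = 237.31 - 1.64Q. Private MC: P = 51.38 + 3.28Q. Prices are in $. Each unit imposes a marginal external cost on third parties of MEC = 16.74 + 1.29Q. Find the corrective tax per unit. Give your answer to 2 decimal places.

tax = $51.89 per unit

Social marginal cost = private MC + MEC = 68.12 + 4.57Q.
Set SMC = demand: 68.12 + 4.57Q = 237.31 - 1.64Q → Q* = 27.2448.
The Pigouvian tax equals MEC at Q*: 16.74 + 1.29×27.2448 = 51.8858.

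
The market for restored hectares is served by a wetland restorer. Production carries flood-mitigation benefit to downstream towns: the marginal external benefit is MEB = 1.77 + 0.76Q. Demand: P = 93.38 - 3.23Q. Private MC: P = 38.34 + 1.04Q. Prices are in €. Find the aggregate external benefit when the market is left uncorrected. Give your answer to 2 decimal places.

€85.95

Market equilibrium (private): 38.34 + 1.04Q = 93.38 - 3.23Q → Q_m = 12.8899.
Total external benefit = ∫₀^{Q_m} (1.77 + 0.76Q) dQ = 1.77×12.8899 + ½×0.76×12.8899² = 85.9519.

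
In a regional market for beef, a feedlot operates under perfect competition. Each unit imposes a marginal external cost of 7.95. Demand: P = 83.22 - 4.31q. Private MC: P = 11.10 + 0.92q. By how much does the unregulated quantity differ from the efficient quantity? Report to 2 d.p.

1.52 units

Market equilibrium (private): 11.10 + 0.92q = 83.22 - 4.31q → q_m = 13.7897.
Social marginal cost = private MC + MEC = 19.05 + 0.92q.
Set SMC = demand: 19.05 + 0.92q = 83.22 - 4.31q → q* = 12.2696.
Gap = |13.7897 − 12.2696| = 1.5201.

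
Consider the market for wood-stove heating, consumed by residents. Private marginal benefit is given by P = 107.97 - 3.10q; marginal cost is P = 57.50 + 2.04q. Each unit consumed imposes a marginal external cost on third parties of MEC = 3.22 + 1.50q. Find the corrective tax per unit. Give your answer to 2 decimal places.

tax = 13.89 per unit

Social marginal benefit = demand − MEC = 104.75 - 4.60q.
Set SMB = MC: 104.75 - 4.60q = 57.50 + 2.04q → q* = 7.1160.
The Pigouvian tax equals MEC at q*: 3.22 + 1.50×7.1160 = 13.8940.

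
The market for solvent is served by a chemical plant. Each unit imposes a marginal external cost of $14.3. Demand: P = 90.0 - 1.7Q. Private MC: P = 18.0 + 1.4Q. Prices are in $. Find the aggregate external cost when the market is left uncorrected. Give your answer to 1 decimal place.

$332.1

Market equilibrium (private): 18.0 + 1.4Q = 90.0 - 1.7Q → Q_m = 23.2258.
Total external cost = MEC × Q_m = 14.3 × 23.2258 = 332.1289.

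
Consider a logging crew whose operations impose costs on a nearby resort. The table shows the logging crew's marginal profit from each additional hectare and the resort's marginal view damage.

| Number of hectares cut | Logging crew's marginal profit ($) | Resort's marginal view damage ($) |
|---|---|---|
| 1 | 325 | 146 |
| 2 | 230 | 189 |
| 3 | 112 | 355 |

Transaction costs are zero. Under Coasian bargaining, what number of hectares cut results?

2

Bargaining reaches the level where marginal profit last exceeds marginal view damage.
That holds through level 2 (230 ≥ 189) but not at 3 (112 < 355).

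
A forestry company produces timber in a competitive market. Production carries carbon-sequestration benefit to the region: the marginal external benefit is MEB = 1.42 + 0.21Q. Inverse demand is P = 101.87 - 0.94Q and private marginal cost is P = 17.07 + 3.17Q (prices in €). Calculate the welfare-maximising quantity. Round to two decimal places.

Social marginal cost = private MC − MEB = 15.65 + 2.96Q.
Set SMC = demand: 15.65 + 2.96Q = 101.87 - 0.94Q → Q* = 22.1077.

Q* = 22.11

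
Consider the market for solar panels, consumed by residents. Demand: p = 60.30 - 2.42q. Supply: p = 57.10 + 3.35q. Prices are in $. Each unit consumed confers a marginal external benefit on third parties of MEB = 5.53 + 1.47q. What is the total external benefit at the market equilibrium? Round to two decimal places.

Market equilibrium (private): 57.10 + 3.35q = 60.30 - 2.42q → q_m = 0.5546.
Total external benefit = ∫₀^{q_m} (5.53 + 1.47q) dq = 5.53×0.5546 + ½×1.47×0.5546² = 3.2930.

$3.29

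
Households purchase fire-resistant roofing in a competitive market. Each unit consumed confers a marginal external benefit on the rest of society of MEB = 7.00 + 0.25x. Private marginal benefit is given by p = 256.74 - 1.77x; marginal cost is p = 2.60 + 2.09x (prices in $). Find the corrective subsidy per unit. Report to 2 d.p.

Social marginal benefit = demand + MEB = 263.74 - 1.52x.
Set SMB = MC: 263.74 - 1.52x = 2.60 + 2.09x → x* = 72.3380.
The Pigouvian subsidy equals MEB at x*: 7.00 + 0.25×72.3380 = 25.0845.

subsidy = $25.08 per unit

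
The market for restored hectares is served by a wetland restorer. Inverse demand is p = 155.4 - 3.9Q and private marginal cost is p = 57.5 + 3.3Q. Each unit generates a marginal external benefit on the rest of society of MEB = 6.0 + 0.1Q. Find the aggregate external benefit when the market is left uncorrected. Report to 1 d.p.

Market equilibrium (private): 57.5 + 3.3Q = 155.4 - 3.9Q → Q_m = 13.5972.
Total external benefit = ∫₀^{Q_m} (6.0 + 0.1Q) dQ = 6.0×13.5972 + ½×0.1×13.5972² = 90.8274.

90.8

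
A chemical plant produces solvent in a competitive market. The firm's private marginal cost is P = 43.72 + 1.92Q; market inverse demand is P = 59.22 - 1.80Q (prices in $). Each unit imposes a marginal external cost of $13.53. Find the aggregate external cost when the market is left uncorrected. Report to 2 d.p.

$56.38

Market equilibrium (private): 43.72 + 1.92Q = 59.22 - 1.80Q → Q_m = 4.1667.
Total external cost = MEC × Q_m = 13.53 × 4.1667 = 56.3755.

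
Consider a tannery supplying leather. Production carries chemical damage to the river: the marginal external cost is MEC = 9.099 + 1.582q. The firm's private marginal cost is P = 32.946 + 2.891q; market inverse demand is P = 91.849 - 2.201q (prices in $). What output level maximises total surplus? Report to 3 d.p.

q* = 7.462

Social marginal cost = private MC + MEC = 42.045 + 4.473q.
Set SMC = demand: 42.045 + 4.473q = 91.849 - 2.201q → q* = 7.4624.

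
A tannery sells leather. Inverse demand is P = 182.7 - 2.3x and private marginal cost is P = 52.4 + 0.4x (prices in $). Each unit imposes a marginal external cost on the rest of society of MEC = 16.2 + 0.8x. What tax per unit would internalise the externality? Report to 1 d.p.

tax = $42.3 per unit

Social marginal cost = private MC + MEC = 68.6 + 1.2x.
Set SMC = demand: 68.6 + 1.2x = 182.7 - 2.3x → x* = 32.6000.
The Pigouvian tax equals MEC at x*: 16.2 + 0.8×32.6000 = 42.2800.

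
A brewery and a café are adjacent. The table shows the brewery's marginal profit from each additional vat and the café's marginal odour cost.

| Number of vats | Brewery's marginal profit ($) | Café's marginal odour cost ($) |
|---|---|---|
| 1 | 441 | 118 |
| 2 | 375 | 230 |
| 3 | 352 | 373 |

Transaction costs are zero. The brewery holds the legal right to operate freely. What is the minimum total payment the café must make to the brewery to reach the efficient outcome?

$352

Left alone the brewery would choose level 3 (marginal profit stays positive).
Efficient level: k* = 2 (marginal profit ≥ marginal odour cost through 2).
The café must at least cover the brewery's forgone profit from cutting 3→2: 352 = 352.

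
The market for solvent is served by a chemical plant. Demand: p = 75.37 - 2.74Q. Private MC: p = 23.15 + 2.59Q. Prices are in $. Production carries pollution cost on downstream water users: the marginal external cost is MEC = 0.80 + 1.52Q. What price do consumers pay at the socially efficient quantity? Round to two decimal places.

P = $54.80

Social marginal cost = private MC + MEC = 23.95 + 4.11Q.
Set SMC = demand: 23.95 + 4.11Q = 75.37 - 2.74Q → Q* = 7.5066.
Consumer price on the demand curve at Q*: 75.37 − 2.74×7.5066 = 54.8019.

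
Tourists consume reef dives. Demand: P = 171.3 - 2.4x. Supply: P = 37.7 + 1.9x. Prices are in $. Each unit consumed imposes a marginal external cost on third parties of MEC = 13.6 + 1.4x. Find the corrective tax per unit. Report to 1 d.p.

Social marginal benefit = demand − MEC = 157.7 - 3.8x.
Set SMB = MC: 157.7 - 3.8x = 37.7 + 1.9x → x* = 21.0526.
The Pigouvian tax equals MEC at x*: 13.6 + 1.4×21.0526 = 43.0736.

tax = $43.1 per unit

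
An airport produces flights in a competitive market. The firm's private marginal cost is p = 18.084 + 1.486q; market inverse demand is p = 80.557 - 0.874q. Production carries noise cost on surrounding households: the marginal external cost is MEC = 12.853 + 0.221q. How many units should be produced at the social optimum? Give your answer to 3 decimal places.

Social marginal cost = private MC + MEC = 30.937 + 1.707q.
Set SMC = demand: 30.937 + 1.707q = 80.557 - 0.874q → q* = 19.2251.

q* = 19.225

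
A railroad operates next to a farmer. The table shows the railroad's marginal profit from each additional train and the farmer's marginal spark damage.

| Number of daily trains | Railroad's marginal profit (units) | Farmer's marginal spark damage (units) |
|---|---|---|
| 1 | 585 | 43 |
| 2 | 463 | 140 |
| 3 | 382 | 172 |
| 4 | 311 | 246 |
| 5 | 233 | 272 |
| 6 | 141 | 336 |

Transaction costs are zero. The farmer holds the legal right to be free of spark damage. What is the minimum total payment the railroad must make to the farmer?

Efficient level: marginal profit ≥ marginal spark damage through level 4, so k* = 4.
With the farmer holding the right, the railroad must at least compensate total damage at k*: 43 + 140 + 172 + 246 = 601.

601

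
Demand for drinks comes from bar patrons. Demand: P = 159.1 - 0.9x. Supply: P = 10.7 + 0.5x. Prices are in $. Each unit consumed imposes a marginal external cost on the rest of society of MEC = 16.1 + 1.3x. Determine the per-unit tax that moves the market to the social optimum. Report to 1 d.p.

tax = $79.8 per unit

Social marginal benefit = demand − MEC = 143.0 - 2.2x.
Set SMB = MC: 143.0 - 2.2x = 10.7 + 0.5x → x* = 49.0000.
The Pigouvian tax equals MEC at x*: 16.1 + 1.3×49.0000 = 79.8000.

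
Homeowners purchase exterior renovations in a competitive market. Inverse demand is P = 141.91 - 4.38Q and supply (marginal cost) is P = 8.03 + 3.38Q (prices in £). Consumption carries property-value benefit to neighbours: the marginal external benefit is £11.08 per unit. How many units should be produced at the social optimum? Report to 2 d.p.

Social marginal benefit = demand + MEB = 152.99 - 4.38Q.
Set SMB = MC: 152.99 - 4.38Q = 8.03 + 3.38Q → Q* = 18.6804.

Q* = 18.68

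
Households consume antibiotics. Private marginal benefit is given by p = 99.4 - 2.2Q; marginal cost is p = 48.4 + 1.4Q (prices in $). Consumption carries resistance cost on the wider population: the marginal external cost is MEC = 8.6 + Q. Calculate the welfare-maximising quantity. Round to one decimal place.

Social marginal benefit = demand − MEC = 90.8 - 3.2Q.
Set SMB = MC: 90.8 - 3.2Q = 48.4 + 1.4Q → Q* = 9.2174.

Q* = 9.2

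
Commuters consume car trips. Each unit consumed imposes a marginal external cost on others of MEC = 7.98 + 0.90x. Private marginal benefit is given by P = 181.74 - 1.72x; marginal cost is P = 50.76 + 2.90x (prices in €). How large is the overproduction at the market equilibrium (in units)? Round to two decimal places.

6.07 units

Market equilibrium (private): 50.76 + 2.90x = 181.74 - 1.72x → x_m = 28.3506.
Social marginal benefit = demand − MEC = 173.76 - 2.62x.
Set SMB = MC: 173.76 - 2.62x = 50.76 + 2.90x → x* = 22.2826.
Gap = |28.3506 − 22.2826| = 6.0680.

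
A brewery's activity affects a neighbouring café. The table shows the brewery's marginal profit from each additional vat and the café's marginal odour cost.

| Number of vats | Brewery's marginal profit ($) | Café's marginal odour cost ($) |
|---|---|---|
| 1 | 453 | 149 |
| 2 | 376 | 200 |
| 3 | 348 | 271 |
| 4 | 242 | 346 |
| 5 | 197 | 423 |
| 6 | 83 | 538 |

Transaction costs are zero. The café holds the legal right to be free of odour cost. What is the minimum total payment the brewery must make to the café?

Efficient level: marginal profit ≥ marginal odour cost through level 3, so k* = 3.
With the café holding the right, the brewery must at least compensate total damage at k*: 149 + 200 + 271 = 620.

$620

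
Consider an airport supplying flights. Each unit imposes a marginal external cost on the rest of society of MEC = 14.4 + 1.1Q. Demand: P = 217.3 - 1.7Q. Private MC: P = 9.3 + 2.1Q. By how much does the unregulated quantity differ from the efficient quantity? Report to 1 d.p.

Market equilibrium (private): 9.3 + 2.1Q = 217.3 - 1.7Q → Q_m = 54.7368.
Social marginal cost = private MC + MEC = 23.7 + 3.2Q.
Set SMC = demand: 23.7 + 3.2Q = 217.3 - 1.7Q → Q* = 39.5102.
Gap = |54.7368 − 39.5102| = 15.2266.

15.2 units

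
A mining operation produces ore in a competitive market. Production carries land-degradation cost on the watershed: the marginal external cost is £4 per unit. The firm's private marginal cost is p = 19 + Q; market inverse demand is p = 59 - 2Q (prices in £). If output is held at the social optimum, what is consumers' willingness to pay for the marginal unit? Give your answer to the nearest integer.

P = £35

Social marginal cost = private MC + MEC = 23 + Q.
Set SMC = demand: 23 + Q = 59 - 2Q → Q* = 12.0000.
Consumer price on the demand curve at Q*: 59 − 2×12.0000 = 35.0000.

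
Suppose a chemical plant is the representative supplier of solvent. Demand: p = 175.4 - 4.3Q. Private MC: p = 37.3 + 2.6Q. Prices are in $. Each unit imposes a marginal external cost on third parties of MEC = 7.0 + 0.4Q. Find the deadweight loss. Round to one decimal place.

Market equilibrium (private): 37.3 + 2.6Q = 175.4 - 4.3Q → Q_m = 20.0145.
Social marginal cost = private MC + MEC = 44.3 + 3.0Q.
Set SMC = demand: 44.3 + 3.0Q = 175.4 - 4.3Q → Q* = 17.9589.
Height of the DWL triangle at Q_m is SMC(Q_m) − demand(Q_m) = MEC(Q_m) = 15.0058.
DWL = ½ × 2.0556 × 15.0058 = 15.4230.

DWL = $15.4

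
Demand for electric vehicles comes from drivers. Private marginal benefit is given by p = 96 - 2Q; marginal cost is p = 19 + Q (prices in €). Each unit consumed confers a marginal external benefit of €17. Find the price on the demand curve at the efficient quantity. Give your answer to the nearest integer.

P = €33

Social marginal benefit = demand + MEB = 113 - 2Q.
Set SMB = MC: 113 - 2Q = 19 + Q → Q* = 31.3333.
Consumer price on the demand curve at Q*: 96 − 2×31.3333 = 33.3334.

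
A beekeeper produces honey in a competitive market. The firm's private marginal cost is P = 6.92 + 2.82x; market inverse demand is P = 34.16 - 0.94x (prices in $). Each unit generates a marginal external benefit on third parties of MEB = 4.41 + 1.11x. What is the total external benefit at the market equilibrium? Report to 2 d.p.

$61.08

Market equilibrium (private): 6.92 + 2.82x = 34.16 - 0.94x → x_m = 7.2447.
Total external benefit = ∫₀^{x_m} (4.41 + 1.11x) dx = 4.41×7.2447 + ½×1.11×7.2447² = 61.0787.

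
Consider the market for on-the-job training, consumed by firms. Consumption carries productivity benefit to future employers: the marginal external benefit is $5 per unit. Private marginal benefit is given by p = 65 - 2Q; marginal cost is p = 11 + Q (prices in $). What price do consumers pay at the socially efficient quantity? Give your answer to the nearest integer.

Social marginal benefit = demand + MEB = 70 - 2Q.
Set SMB = MC: 70 - 2Q = 11 + Q → Q* = 19.6667.
Consumer price on the demand curve at Q*: 65 − 2×19.6667 = 25.6666.

P = $26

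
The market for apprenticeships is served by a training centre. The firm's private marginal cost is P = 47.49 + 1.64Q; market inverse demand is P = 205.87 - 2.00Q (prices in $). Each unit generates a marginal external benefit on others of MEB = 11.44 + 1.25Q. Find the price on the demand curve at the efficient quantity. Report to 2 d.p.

Social marginal cost = private MC − MEB = 36.05 + 0.39Q.
Set SMC = demand: 36.05 + 0.39Q = 205.87 - 2.00Q → Q* = 71.0544.
Consumer price on the demand curve at Q*: 205.87 − 2.00×71.0544 = 63.7612.

P = $63.76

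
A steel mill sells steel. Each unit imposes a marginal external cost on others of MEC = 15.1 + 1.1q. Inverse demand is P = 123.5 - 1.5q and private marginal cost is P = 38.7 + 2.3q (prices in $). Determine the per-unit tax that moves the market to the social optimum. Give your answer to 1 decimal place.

Social marginal cost = private MC + MEC = 53.8 + 3.4q.
Set SMC = demand: 53.8 + 3.4q = 123.5 - 1.5q → q* = 14.2245.
The Pigouvian tax equals MEC at q*: 15.1 + 1.1×14.2245 = 30.7470.

tax = $30.7 per unit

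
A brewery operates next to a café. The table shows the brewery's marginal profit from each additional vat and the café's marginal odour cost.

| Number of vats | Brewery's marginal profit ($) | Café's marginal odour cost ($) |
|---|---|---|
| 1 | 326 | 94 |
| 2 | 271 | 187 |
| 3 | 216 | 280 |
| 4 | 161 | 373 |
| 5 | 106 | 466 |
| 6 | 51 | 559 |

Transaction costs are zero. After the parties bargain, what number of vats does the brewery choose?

Bargaining reaches the level where marginal profit last exceeds marginal odour cost.
That holds through level 2 (271 ≥ 187) but not at 3 (216 < 280).

2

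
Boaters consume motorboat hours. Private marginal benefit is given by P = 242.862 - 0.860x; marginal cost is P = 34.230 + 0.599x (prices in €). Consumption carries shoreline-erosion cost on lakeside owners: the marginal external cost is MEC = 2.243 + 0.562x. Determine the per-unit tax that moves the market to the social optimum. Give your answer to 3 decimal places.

tax = €59.636 per unit

Social marginal benefit = demand − MEC = 240.619 - 1.422x.
Set SMB = MC: 240.619 - 1.422x = 34.230 + 0.599x → x* = 102.1222.
The Pigouvian tax equals MEC at x*: 2.243 + 0.562×102.1222 = 59.6357.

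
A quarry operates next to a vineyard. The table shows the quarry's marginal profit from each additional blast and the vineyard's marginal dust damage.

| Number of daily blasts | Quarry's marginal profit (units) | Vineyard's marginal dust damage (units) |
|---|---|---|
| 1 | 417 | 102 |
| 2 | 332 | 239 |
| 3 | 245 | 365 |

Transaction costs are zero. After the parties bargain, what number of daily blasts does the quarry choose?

2

Bargaining reaches the level where marginal profit last exceeds marginal dust damage.
That holds through level 2 (332 ≥ 239) but not at 3 (245 < 365).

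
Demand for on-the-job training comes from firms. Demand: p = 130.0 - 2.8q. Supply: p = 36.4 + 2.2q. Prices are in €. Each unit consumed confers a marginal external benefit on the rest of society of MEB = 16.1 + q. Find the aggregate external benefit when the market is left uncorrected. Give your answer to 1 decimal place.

Market equilibrium (private): 36.4 + 2.2q = 130.0 - 2.8q → q_m = 18.7200.
Total external benefit = ∫₀^{q_m} (16.1 + 1.0q) dq = 16.1×18.7200 + ½×1.0×18.7200² = 476.6112.

€476.6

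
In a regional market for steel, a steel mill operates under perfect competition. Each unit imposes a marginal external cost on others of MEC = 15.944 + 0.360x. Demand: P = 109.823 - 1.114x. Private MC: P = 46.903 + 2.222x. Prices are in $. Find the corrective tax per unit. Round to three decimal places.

Social marginal cost = private MC + MEC = 62.847 + 2.582x.
Set SMC = demand: 62.847 + 2.582x = 109.823 - 1.114x → x* = 12.7100.
The Pigouvian tax equals MEC at x*: 15.944 + 0.360×12.7100 = 20.5196.

tax = $20.520 per unit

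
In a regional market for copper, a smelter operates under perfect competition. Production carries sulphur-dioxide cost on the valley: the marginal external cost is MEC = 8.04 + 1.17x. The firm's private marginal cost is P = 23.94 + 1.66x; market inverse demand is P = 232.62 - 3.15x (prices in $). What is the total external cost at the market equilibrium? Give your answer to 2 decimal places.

$1449.91

Market equilibrium (private): 23.94 + 1.66x = 232.62 - 3.15x → x_m = 43.3846.
Total external cost = ∫₀^{x_m} (8.04 + 1.17x) dx = 8.04×43.3846 + ½×1.17×43.3846² = 1449.9129.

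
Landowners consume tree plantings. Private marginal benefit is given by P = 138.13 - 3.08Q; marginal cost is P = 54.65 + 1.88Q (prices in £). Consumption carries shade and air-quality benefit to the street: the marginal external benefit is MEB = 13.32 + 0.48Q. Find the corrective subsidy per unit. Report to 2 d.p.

Social marginal benefit = demand + MEB = 151.45 - 2.60Q.
Set SMB = MC: 151.45 - 2.60Q = 54.65 + 1.88Q → Q* = 21.6071.
The Pigouvian subsidy equals MEB at Q*: 13.32 + 0.48×21.6071 = 23.6914.

subsidy = £23.69 per unit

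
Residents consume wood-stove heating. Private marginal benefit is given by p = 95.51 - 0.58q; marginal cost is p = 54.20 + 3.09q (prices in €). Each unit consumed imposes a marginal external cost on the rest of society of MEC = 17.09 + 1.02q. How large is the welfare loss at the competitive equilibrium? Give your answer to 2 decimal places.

DWL = €87.03

Market equilibrium (private): 54.20 + 3.09q = 95.51 - 0.58q → q_m = 11.2561.
Social marginal benefit = demand − MEC = 78.42 - 1.60q.
Set SMB = MC: 78.42 - 1.60q = 54.20 + 3.09q → q* = 5.1642.
Between q* and q_m the wedge MC − SMB runs linearly from 0 to MEC(q_m), so the loss is a triangle.
DWL = ½ × 6.0919 × 28.5713 = 87.0268.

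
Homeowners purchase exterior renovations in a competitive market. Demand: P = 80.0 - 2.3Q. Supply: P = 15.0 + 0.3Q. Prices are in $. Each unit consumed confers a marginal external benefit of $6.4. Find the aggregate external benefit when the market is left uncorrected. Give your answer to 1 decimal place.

Market equilibrium (private): 15.0 + 0.3Q = 80.0 - 2.3Q → Q_m = 25.0000.
Total external benefit = MEB × Q_m = 6.4 × 25.0000 = 160.0000.

$160.0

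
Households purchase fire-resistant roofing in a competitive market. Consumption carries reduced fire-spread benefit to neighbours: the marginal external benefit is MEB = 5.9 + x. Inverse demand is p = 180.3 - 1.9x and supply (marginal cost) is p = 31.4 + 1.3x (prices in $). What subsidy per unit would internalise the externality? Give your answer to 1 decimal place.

subsidy = $76.3 per unit

Social marginal benefit = demand + MEB = 186.2 - 0.9x.
Set SMB = MC: 186.2 - 0.9x = 31.4 + 1.3x → x* = 70.3636.
The Pigouvian subsidy equals MEB at x*: 5.9 + 1.0×70.3636 = 76.2636.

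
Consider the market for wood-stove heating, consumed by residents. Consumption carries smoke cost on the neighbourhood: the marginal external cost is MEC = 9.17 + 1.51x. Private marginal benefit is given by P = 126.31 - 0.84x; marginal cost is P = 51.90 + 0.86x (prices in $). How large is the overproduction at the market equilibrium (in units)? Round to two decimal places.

Market equilibrium (private): 51.90 + 0.86x = 126.31 - 0.84x → x_m = 43.7706.
Social marginal benefit = demand − MEC = 117.14 - 2.35x.
Set SMB = MC: 117.14 - 2.35x = 51.90 + 0.86x → x* = 20.3240.
Gap = |43.7706 − 20.3240| = 23.4466.

23.45 units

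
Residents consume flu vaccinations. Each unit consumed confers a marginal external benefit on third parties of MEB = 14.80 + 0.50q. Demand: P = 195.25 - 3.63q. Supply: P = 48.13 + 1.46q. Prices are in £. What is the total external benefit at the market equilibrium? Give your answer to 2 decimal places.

£636.63

Market equilibrium (private): 48.13 + 1.46q = 195.25 - 3.63q → q_m = 28.9037.
Total external benefit = ∫₀^{q_m} (14.80 + 0.50q) dq = 14.80×28.9037 + ½×0.50×28.9037² = 636.6307.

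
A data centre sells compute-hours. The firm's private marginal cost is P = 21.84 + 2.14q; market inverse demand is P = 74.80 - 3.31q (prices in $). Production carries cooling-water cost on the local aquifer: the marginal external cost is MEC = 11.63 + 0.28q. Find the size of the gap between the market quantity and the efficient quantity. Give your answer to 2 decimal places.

Market equilibrium (private): 21.84 + 2.14q = 74.80 - 3.31q → q_m = 9.7174.
Social marginal cost = private MC + MEC = 33.47 + 2.42q.
Set SMC = demand: 33.47 + 2.42q = 74.80 - 3.31q → q* = 7.2129.
Gap = |9.7174 − 7.2129| = 2.5045.

2.50 units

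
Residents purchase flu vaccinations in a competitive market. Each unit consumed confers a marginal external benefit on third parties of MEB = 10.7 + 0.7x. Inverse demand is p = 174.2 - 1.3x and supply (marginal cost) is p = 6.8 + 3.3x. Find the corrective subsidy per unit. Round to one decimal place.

Social marginal benefit = demand + MEB = 184.9 - 0.6x.
Set SMB = MC: 184.9 - 0.6x = 6.8 + 3.3x → x* = 45.6667.
The Pigouvian subsidy equals MEB at x*: 10.7 + 0.7×45.6667 = 42.6667.

subsidy = 42.7 per unit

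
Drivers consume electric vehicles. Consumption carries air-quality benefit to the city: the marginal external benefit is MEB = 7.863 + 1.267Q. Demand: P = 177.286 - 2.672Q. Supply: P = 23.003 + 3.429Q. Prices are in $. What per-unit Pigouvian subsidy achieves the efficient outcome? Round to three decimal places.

subsidy = $50.362 per unit

Social marginal benefit = demand + MEB = 185.149 - 1.405Q.
Set SMB = MC: 185.149 - 1.405Q = 23.003 + 3.429Q → Q* = 33.5428.
The Pigouvian subsidy equals MEB at Q*: 7.863 + 1.267×33.5428 = 50.3617.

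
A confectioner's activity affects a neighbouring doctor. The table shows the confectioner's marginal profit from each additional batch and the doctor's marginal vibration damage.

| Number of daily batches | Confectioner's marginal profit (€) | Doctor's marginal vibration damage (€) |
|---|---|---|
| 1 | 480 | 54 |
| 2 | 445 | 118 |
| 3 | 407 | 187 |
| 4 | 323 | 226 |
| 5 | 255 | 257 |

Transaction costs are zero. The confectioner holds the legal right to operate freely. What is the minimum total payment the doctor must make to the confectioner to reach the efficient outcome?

€255

Left alone the confectioner would choose level 5 (marginal profit stays positive).
Efficient level: k* = 4 (marginal profit ≥ marginal vibration damage through 4).
The doctor must at least cover the confectioner's forgone profit from cutting 5→4: 255 = 255.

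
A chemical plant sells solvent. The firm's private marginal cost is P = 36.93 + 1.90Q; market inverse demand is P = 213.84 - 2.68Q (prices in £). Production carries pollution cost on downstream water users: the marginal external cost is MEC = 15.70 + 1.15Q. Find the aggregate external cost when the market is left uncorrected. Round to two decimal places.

Market equilibrium (private): 36.93 + 1.90Q = 213.84 - 2.68Q → Q_m = 38.6266.
Total external cost = ∫₀^{Q_m} (15.70 + 1.15Q) dQ = 15.70×38.6266 + ½×1.15×38.6266² = 1464.3458.

£1464.35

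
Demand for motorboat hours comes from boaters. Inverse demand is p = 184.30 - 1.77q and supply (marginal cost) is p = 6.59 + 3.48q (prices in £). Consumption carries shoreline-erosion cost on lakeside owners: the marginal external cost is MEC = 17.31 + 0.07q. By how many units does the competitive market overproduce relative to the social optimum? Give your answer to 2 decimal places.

Market equilibrium (private): 6.59 + 3.48q = 184.30 - 1.77q → q_m = 33.8495.
Social marginal benefit = demand − MEC = 166.99 - 1.84q.
Set SMB = MC: 166.99 - 1.84q = 6.59 + 3.48q → q* = 30.1504.
Gap = |33.8495 − 30.1504| = 3.6991.

3.70 units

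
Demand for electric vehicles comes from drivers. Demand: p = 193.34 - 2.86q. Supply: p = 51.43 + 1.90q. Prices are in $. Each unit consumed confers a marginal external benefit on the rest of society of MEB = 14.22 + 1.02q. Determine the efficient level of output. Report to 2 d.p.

Social marginal benefit = demand + MEB = 207.56 - 1.84q.
Set SMB = MC: 207.56 - 1.84q = 51.43 + 1.90q → q* = 41.7460.

q* = 41.75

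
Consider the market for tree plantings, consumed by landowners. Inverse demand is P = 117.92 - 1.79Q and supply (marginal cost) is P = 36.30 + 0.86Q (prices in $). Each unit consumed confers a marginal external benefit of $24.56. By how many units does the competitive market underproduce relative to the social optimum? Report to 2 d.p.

Market equilibrium (private): 36.30 + 0.86Q = 117.92 - 1.79Q → Q_m = 30.8000.
Social marginal benefit = demand + MEB = 142.48 - 1.79Q.
Set SMB = MC: 142.48 - 1.79Q = 36.30 + 0.86Q → Q* = 40.0679.
Gap = |30.8000 − 40.0679| = 9.2679.

9.27 units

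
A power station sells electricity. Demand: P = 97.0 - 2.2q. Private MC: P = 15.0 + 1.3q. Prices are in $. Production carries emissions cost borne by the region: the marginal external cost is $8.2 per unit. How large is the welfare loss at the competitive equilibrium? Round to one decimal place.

Market equilibrium (private): 15.0 + 1.3q = 97.0 - 2.2q → q_m = 23.4286.
Social marginal cost = private MC + MEC = 23.2 + 1.3q.
Set SMC = demand: 23.2 + 1.3q = 97.0 - 2.2q → q* = 21.0857.
The welfare-loss triangle has base |q_m − q*| and height MEC(q_m) (the vertical gap between SMC and demand is zero at q* and MEC at q_m).
DWL = ½ × 2.3429 × 8.2000 = 9.6059.

DWL = $9.6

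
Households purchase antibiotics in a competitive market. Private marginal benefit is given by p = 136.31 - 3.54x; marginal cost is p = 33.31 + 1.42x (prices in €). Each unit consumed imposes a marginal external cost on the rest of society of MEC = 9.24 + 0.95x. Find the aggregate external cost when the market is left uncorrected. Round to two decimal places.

Market equilibrium (private): 33.31 + 1.42x = 136.31 - 3.54x → x_m = 20.7661.
Total external cost = ∫₀^{x_m} (9.24 + 0.95x) dx = 9.24×20.7661 + ½×0.95×20.7661² = 396.7134.

€396.71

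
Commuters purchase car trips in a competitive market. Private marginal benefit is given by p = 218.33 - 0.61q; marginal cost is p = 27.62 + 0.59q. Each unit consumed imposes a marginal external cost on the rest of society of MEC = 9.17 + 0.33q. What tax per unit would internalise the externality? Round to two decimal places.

Social marginal benefit = demand − MEC = 209.16 - 0.94q.
Set SMB = MC: 209.16 - 0.94q = 27.62 + 0.59q → q* = 118.6536.
The Pigouvian tax equals MEC at q*: 9.17 + 0.33×118.6536 = 48.3257.

tax = 48.33 per unit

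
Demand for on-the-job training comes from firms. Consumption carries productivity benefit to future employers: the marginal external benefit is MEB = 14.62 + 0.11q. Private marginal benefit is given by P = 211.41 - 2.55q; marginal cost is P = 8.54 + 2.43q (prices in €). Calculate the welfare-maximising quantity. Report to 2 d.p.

Social marginal benefit = demand + MEB = 226.03 - 2.44q.
Set SMB = MC: 226.03 - 2.44q = 8.54 + 2.43q → q* = 44.6591.

q* = 44.66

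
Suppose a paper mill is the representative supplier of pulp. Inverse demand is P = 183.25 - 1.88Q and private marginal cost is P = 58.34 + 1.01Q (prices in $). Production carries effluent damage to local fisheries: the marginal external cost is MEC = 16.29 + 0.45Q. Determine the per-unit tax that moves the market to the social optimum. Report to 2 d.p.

Social marginal cost = private MC + MEC = 74.63 + 1.46Q.
Set SMC = demand: 74.63 + 1.46Q = 183.25 - 1.88Q → Q* = 32.5210.
The Pigouvian tax equals MEC at Q*: 16.29 + 0.45×32.5210 = 30.9245.

tax = $30.92 per unit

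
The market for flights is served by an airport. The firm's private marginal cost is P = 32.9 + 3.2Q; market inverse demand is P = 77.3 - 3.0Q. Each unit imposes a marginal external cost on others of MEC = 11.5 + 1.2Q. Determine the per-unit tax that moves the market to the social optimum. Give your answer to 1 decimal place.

Social marginal cost = private MC + MEC = 44.4 + 4.4Q.
Set SMC = demand: 44.4 + 4.4Q = 77.3 - 3.0Q → Q* = 4.4459.
The Pigouvian tax equals MEC at Q*: 11.5 + 1.2×4.4459 = 16.8351.

tax = 16.8 per unit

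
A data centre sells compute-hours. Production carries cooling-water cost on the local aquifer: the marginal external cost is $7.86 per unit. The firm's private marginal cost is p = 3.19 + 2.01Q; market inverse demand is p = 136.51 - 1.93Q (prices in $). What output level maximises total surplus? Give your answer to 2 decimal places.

Q* = 31.84

Social marginal cost = private MC + MEC = 11.05 + 2.01Q.
Set SMC = demand: 11.05 + 2.01Q = 136.51 - 1.93Q → Q* = 31.8426.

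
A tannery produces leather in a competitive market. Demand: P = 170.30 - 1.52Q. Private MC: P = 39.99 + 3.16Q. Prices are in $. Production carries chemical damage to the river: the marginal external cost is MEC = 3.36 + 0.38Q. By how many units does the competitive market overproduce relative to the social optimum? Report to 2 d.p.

2.76 units

Market equilibrium (private): 39.99 + 3.16Q = 170.30 - 1.52Q → Q_m = 27.8440.
Social marginal cost = private MC + MEC = 43.35 + 3.54Q.
Set SMC = demand: 43.35 + 3.54Q = 170.30 - 1.52Q → Q* = 25.0889.
Gap = |27.8440 − 25.0889| = 2.7551.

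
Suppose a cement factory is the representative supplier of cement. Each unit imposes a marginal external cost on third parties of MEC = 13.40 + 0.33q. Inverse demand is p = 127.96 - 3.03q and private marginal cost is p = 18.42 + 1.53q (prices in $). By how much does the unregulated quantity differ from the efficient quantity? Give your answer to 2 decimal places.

Market equilibrium (private): 18.42 + 1.53q = 127.96 - 3.03q → q_m = 24.0219.
Social marginal cost = private MC + MEC = 31.82 + 1.86q.
Set SMC = demand: 31.82 + 1.86q = 127.96 - 3.03q → q* = 19.6605.
Gap = |24.0219 − 19.6605| = 4.3614.

4.36 units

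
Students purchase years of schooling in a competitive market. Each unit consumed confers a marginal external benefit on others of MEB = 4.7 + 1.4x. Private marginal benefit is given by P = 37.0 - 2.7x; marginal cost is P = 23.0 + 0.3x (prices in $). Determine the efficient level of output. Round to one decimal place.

Social marginal benefit = demand + MEB = 41.7 - 1.3x.
Set SMB = MC: 41.7 - 1.3x = 23.0 + 0.3x → x* = 11.6875.

x* = 11.7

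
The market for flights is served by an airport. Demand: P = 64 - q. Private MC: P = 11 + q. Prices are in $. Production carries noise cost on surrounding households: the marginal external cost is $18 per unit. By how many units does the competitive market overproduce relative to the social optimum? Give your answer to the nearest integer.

9 units

Market equilibrium (private): 11 + q = 64 - q → q_m = 26.5000.
Social marginal cost = private MC + MEC = 29 + q.
Set SMC = demand: 29 + q = 64 - q → q* = 17.5000.
Gap = |26.5000 − 17.5000| = 9.0000.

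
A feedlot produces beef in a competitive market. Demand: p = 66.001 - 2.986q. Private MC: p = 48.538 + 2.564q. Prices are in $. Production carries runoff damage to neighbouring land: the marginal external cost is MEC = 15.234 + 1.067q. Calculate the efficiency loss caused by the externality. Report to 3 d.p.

DWL = $26.117

Market equilibrium (private): 48.538 + 2.564q = 66.001 - 2.986q → q_m = 3.1465.
Social marginal cost = private MC + MEC = 63.772 + 3.631q.
Set SMC = demand: 63.772 + 3.631q = 66.001 - 2.986q → q* = 0.3369.
The welfare-loss triangle has base |q_m − q*| and height MEC(q_m) (the vertical gap between SMC and demand is zero at q* and MEC at q_m).
DWL = ½ × 2.8096 × 18.5913 = 26.1171.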